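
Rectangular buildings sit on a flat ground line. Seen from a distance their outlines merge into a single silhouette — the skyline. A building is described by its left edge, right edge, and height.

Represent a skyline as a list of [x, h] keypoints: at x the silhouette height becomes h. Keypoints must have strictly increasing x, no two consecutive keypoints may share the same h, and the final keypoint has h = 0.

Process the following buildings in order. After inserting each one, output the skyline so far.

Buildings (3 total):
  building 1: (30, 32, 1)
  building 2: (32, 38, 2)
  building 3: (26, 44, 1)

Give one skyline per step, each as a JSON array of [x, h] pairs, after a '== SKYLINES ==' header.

== SKYLINES ==
[[30,1],[32,0]]
[[30,1],[32,2],[38,0]]
[[26,1],[32,2],[38,1],[44,0]]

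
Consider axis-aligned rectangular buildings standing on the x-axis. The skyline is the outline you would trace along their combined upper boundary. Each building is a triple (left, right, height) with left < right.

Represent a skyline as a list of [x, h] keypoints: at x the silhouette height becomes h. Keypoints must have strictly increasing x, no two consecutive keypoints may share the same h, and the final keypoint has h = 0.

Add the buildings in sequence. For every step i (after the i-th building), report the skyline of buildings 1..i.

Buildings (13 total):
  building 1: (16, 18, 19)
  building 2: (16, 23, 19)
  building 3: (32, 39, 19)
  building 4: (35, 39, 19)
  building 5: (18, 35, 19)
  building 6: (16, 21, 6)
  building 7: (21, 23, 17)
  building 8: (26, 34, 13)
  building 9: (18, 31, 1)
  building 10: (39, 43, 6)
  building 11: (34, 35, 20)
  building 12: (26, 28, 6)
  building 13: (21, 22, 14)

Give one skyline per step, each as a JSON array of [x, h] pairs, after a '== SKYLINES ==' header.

== SKYLINES ==
[[16,19],[18,0]]
[[16,19],[23,0]]
[[16,19],[23,0],[32,19],[39,0]]
[[16,19],[23,0],[32,19],[39,0]]
[[16,19],[39,0]]
[[16,19],[39,0]]
[[16,19],[39,0]]
[[16,19],[39,0]]
[[16,19],[39,0]]
[[16,19],[39,6],[43,0]]
[[16,19],[34,20],[35,19],[39,6],[43,0]]
[[16,19],[34,20],[35,19],[39,6],[43,0]]
[[16,19],[34,20],[35,19],[39,6],[43,0]]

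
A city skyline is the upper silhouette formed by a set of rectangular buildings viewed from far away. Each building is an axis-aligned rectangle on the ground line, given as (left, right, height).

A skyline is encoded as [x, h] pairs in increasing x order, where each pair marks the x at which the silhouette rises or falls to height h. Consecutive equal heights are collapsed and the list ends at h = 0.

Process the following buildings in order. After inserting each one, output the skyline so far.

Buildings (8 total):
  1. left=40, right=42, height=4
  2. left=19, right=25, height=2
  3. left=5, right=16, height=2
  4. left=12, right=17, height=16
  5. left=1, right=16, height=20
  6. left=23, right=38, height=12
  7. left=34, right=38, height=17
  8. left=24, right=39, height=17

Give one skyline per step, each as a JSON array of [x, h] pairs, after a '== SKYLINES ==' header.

== SKYLINES ==
[[40,4],[42,0]]
[[19,2],[25,0],[40,4],[42,0]]
[[5,2],[16,0],[19,2],[25,0],[40,4],[42,0]]
[[5,2],[12,16],[17,0],[19,2],[25,0],[40,4],[42,0]]
[[1,20],[16,16],[17,0],[19,2],[25,0],[40,4],[42,0]]
[[1,20],[16,16],[17,0],[19,2],[23,12],[38,0],[40,4],[42,0]]
[[1,20],[16,16],[17,0],[19,2],[23,12],[34,17],[38,0],[40,4],[42,0]]
[[1,20],[16,16],[17,0],[19,2],[23,12],[24,17],[39,0],[40,4],[42,0]]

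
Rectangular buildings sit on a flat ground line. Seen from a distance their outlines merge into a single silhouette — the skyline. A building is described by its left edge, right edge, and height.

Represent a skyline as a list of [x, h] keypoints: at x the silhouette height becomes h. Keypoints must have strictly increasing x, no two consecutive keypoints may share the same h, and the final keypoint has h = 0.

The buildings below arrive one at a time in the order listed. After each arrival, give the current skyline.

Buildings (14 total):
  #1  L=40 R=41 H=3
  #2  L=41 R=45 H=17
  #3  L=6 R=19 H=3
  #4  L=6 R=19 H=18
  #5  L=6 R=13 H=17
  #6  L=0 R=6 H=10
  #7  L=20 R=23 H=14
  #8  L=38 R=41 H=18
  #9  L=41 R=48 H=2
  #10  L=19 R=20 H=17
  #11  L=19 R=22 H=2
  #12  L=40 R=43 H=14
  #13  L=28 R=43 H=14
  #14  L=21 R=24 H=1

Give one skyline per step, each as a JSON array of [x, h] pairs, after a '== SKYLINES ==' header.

== SKYLINES ==
[[40,3],[41,0]]
[[40,3],[41,17],[45,0]]
[[6,3],[19,0],[40,3],[41,17],[45,0]]
[[6,18],[19,0],[40,3],[41,17],[45,0]]
[[6,18],[19,0],[40,3],[41,17],[45,0]]
[[0,10],[6,18],[19,0],[40,3],[41,17],[45,0]]
[[0,10],[6,18],[19,0],[20,14],[23,0],[40,3],[41,17],[45,0]]
[[0,10],[6,18],[19,0],[20,14],[23,0],[38,18],[41,17],[45,0]]
[[0,10],[6,18],[19,0],[20,14],[23,0],[38,18],[41,17],[45,2],[48,0]]
[[0,10],[6,18],[19,17],[20,14],[23,0],[38,18],[41,17],[45,2],[48,0]]
[[0,10],[6,18],[19,17],[20,14],[23,0],[38,18],[41,17],[45,2],[48,0]]
[[0,10],[6,18],[19,17],[20,14],[23,0],[38,18],[41,17],[45,2],[48,0]]
[[0,10],[6,18],[19,17],[20,14],[23,0],[28,14],[38,18],[41,17],[45,2],[48,0]]
[[0,10],[6,18],[19,17],[20,14],[23,1],[24,0],[28,14],[38,18],[41,17],[45,2],[48,0]]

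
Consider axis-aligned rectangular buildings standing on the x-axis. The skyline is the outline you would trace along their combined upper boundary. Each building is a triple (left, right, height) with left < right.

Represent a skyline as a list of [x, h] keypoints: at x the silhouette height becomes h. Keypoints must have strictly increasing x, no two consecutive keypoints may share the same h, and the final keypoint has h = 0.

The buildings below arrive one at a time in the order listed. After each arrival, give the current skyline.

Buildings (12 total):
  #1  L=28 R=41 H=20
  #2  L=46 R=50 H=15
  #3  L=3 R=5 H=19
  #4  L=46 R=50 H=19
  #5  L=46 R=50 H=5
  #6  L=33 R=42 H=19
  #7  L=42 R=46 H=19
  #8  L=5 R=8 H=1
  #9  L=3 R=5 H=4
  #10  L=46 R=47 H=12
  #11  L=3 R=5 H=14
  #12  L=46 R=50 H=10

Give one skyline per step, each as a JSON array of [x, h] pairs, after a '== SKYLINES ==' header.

== SKYLINES ==
[[28,20],[41,0]]
[[28,20],[41,0],[46,15],[50,0]]
[[3,19],[5,0],[28,20],[41,0],[46,15],[50,0]]
[[3,19],[5,0],[28,20],[41,0],[46,19],[50,0]]
[[3,19],[5,0],[28,20],[41,0],[46,19],[50,0]]
[[3,19],[5,0],[28,20],[41,19],[42,0],[46,19],[50,0]]
[[3,19],[5,0],[28,20],[41,19],[50,0]]
[[3,19],[5,1],[8,0],[28,20],[41,19],[50,0]]
[[3,19],[5,1],[8,0],[28,20],[41,19],[50,0]]
[[3,19],[5,1],[8,0],[28,20],[41,19],[50,0]]
[[3,19],[5,1],[8,0],[28,20],[41,19],[50,0]]
[[3,19],[5,1],[8,0],[28,20],[41,19],[50,0]]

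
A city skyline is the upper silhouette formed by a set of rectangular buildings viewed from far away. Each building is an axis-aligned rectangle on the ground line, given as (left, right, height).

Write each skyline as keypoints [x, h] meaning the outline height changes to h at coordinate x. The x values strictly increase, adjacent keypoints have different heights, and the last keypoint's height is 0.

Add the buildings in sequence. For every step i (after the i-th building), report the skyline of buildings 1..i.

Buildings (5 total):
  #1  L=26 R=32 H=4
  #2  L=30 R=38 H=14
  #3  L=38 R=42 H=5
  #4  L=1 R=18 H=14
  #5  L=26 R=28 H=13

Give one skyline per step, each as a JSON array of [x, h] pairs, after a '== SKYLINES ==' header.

== SKYLINES ==
[[26,4],[32,0]]
[[26,4],[30,14],[38,0]]
[[26,4],[30,14],[38,5],[42,0]]
[[1,14],[18,0],[26,4],[30,14],[38,5],[42,0]]
[[1,14],[18,0],[26,13],[28,4],[30,14],[38,5],[42,0]]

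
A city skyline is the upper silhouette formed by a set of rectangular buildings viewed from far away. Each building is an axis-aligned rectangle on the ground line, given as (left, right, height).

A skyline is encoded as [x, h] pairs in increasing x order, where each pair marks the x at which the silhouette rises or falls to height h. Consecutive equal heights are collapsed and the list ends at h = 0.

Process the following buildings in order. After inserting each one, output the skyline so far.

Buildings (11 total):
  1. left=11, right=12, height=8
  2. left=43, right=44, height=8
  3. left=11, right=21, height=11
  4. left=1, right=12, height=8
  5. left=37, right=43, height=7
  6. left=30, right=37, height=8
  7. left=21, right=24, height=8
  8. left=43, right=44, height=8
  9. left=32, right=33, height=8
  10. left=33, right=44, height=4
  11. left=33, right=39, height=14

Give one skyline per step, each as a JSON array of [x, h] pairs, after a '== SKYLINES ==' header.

== SKYLINES ==
[[11,8],[12,0]]
[[11,8],[12,0],[43,8],[44,0]]
[[11,11],[21,0],[43,8],[44,0]]
[[1,8],[11,11],[21,0],[43,8],[44,0]]
[[1,8],[11,11],[21,0],[37,7],[43,8],[44,0]]
[[1,8],[11,11],[21,0],[30,8],[37,7],[43,8],[44,0]]
[[1,8],[11,11],[21,8],[24,0],[30,8],[37,7],[43,8],[44,0]]
[[1,8],[11,11],[21,8],[24,0],[30,8],[37,7],[43,8],[44,0]]
[[1,8],[11,11],[21,8],[24,0],[30,8],[37,7],[43,8],[44,0]]
[[1,8],[11,11],[21,8],[24,0],[30,8],[37,7],[43,8],[44,0]]
[[1,8],[11,11],[21,8],[24,0],[30,8],[33,14],[39,7],[43,8],[44,0]]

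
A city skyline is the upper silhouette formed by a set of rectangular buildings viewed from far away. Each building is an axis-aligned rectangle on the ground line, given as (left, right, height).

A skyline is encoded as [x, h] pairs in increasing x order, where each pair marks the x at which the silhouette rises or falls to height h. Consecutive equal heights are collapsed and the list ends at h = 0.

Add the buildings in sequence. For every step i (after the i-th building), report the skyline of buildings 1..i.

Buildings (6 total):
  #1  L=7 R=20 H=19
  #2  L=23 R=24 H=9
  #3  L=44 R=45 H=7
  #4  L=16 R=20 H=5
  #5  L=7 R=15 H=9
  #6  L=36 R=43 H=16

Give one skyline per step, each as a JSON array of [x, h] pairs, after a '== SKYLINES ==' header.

== SKYLINES ==
[[7,19],[20,0]]
[[7,19],[20,0],[23,9],[24,0]]
[[7,19],[20,0],[23,9],[24,0],[44,7],[45,0]]
[[7,19],[20,0],[23,9],[24,0],[44,7],[45,0]]
[[7,19],[20,0],[23,9],[24,0],[44,7],[45,0]]
[[7,19],[20,0],[23,9],[24,0],[36,16],[43,0],[44,7],[45,0]]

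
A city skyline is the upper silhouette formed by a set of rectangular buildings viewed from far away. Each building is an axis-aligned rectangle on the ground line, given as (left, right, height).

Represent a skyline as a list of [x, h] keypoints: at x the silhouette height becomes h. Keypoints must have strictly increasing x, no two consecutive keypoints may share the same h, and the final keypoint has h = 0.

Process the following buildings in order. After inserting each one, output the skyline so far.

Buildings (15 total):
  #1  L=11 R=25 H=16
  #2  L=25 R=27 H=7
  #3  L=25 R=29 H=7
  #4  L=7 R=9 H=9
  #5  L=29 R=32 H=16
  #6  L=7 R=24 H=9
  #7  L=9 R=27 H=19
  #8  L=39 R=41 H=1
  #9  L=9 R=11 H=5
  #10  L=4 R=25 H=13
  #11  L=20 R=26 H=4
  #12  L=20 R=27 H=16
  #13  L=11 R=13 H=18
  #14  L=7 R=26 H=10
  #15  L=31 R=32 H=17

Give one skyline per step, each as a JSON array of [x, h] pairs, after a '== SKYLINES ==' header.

== SKYLINES ==
[[11,16],[25,0]]
[[11,16],[25,7],[27,0]]
[[11,16],[25,7],[29,0]]
[[7,9],[9,0],[11,16],[25,7],[29,0]]
[[7,9],[9,0],[11,16],[25,7],[29,16],[32,0]]
[[7,9],[11,16],[25,7],[29,16],[32,0]]
[[7,9],[9,19],[27,7],[29,16],[32,0]]
[[7,9],[9,19],[27,7],[29,16],[32,0],[39,1],[41,0]]
[[7,9],[9,19],[27,7],[29,16],[32,0],[39,1],[41,0]]
[[4,13],[9,19],[27,7],[29,16],[32,0],[39,1],[41,0]]
[[4,13],[9,19],[27,7],[29,16],[32,0],[39,1],[41,0]]
[[4,13],[9,19],[27,7],[29,16],[32,0],[39,1],[41,0]]
[[4,13],[9,19],[27,7],[29,16],[32,0],[39,1],[41,0]]
[[4,13],[9,19],[27,7],[29,16],[32,0],[39,1],[41,0]]
[[4,13],[9,19],[27,7],[29,16],[31,17],[32,0],[39,1],[41,0]]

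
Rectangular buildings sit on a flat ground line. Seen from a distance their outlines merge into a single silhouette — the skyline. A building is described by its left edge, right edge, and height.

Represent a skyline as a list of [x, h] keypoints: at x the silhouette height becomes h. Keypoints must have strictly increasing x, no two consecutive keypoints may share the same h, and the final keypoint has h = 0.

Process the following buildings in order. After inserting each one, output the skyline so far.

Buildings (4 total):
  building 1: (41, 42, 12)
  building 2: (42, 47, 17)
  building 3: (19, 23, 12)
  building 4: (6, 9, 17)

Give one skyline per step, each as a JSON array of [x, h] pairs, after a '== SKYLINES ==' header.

== SKYLINES ==
[[41,12],[42,0]]
[[41,12],[42,17],[47,0]]
[[19,12],[23,0],[41,12],[42,17],[47,0]]
[[6,17],[9,0],[19,12],[23,0],[41,12],[42,17],[47,0]]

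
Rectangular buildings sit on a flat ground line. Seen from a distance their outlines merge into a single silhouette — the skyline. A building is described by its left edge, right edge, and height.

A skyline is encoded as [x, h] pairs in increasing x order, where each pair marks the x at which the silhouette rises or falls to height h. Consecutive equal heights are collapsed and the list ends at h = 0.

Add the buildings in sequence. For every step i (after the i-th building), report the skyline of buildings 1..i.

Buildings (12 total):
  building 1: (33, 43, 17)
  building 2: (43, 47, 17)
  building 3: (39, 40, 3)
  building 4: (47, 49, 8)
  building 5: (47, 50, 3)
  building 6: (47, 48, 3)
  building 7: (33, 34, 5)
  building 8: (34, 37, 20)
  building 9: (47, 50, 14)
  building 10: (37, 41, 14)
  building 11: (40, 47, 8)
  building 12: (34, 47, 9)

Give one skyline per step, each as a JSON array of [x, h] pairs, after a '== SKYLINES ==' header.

== SKYLINES ==
[[33,17],[43,0]]
[[33,17],[47,0]]
[[33,17],[47,0]]
[[33,17],[47,8],[49,0]]
[[33,17],[47,8],[49,3],[50,0]]
[[33,17],[47,8],[49,3],[50,0]]
[[33,17],[47,8],[49,3],[50,0]]
[[33,17],[34,20],[37,17],[47,8],[49,3],[50,0]]
[[33,17],[34,20],[37,17],[47,14],[50,0]]
[[33,17],[34,20],[37,17],[47,14],[50,0]]
[[33,17],[34,20],[37,17],[47,14],[50,0]]
[[33,17],[34,20],[37,17],[47,14],[50,0]]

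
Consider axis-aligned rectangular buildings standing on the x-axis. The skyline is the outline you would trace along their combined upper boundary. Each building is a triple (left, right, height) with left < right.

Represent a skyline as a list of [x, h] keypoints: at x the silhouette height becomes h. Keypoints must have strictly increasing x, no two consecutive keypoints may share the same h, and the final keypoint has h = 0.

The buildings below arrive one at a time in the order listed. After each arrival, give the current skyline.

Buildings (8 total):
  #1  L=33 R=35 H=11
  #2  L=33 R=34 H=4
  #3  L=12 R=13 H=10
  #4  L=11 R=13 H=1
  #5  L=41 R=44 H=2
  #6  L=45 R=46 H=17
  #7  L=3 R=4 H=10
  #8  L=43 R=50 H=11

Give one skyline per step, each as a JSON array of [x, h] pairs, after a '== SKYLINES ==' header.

== SKYLINES ==
[[33,11],[35,0]]
[[33,11],[35,0]]
[[12,10],[13,0],[33,11],[35,0]]
[[11,1],[12,10],[13,0],[33,11],[35,0]]
[[11,1],[12,10],[13,0],[33,11],[35,0],[41,2],[44,0]]
[[11,1],[12,10],[13,0],[33,11],[35,0],[41,2],[44,0],[45,17],[46,0]]
[[3,10],[4,0],[11,1],[12,10],[13,0],[33,11],[35,0],[41,2],[44,0],[45,17],[46,0]]
[[3,10],[4,0],[11,1],[12,10],[13,0],[33,11],[35,0],[41,2],[43,11],[45,17],[46,11],[50,0]]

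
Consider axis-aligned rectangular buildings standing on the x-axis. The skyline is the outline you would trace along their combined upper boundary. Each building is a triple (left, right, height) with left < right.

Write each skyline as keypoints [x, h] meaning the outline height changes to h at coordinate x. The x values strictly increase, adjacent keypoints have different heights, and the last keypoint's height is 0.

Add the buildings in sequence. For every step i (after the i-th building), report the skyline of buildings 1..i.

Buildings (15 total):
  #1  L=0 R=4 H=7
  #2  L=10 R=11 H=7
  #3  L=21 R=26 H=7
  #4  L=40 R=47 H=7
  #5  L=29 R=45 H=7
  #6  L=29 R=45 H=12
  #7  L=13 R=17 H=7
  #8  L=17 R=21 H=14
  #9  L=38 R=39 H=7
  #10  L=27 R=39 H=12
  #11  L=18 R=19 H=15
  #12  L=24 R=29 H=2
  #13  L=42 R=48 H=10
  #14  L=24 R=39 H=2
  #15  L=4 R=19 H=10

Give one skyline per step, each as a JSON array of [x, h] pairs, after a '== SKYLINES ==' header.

== SKYLINES ==
[[0,7],[4,0]]
[[0,7],[4,0],[10,7],[11,0]]
[[0,7],[4,0],[10,7],[11,0],[21,7],[26,0]]
[[0,7],[4,0],[10,7],[11,0],[21,7],[26,0],[40,7],[47,0]]
[[0,7],[4,0],[10,7],[11,0],[21,7],[26,0],[29,7],[47,0]]
[[0,7],[4,0],[10,7],[11,0],[21,7],[26,0],[29,12],[45,7],[47,0]]
[[0,7],[4,0],[10,7],[11,0],[13,7],[17,0],[21,7],[26,0],[29,12],[45,7],[47,0]]
[[0,7],[4,0],[10,7],[11,0],[13,7],[17,14],[21,7],[26,0],[29,12],[45,7],[47,0]]
[[0,7],[4,0],[10,7],[11,0],[13,7],[17,14],[21,7],[26,0],[29,12],[45,7],[47,0]]
[[0,7],[4,0],[10,7],[11,0],[13,7],[17,14],[21,7],[26,0],[27,12],[45,7],[47,0]]
[[0,7],[4,0],[10,7],[11,0],[13,7],[17,14],[18,15],[19,14],[21,7],[26,0],[27,12],[45,7],[47,0]]
[[0,7],[4,0],[10,7],[11,0],[13,7],[17,14],[18,15],[19,14],[21,7],[26,2],[27,12],[45,7],[47,0]]
[[0,7],[4,0],[10,7],[11,0],[13,7],[17,14],[18,15],[19,14],[21,7],[26,2],[27,12],[45,10],[48,0]]
[[0,7],[4,0],[10,7],[11,0],[13,7],[17,14],[18,15],[19,14],[21,7],[26,2],[27,12],[45,10],[48,0]]
[[0,7],[4,10],[17,14],[18,15],[19,14],[21,7],[26,2],[27,12],[45,10],[48,0]]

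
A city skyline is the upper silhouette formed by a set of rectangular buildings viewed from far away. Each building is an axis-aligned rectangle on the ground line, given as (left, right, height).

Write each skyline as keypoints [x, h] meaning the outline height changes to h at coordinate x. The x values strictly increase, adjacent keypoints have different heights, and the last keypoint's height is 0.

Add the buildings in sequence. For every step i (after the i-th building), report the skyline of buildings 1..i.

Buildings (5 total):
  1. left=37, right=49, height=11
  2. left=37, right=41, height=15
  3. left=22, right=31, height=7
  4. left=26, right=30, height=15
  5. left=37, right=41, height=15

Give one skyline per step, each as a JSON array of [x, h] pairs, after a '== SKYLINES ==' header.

== SKYLINES ==
[[37,11],[49,0]]
[[37,15],[41,11],[49,0]]
[[22,7],[31,0],[37,15],[41,11],[49,0]]
[[22,7],[26,15],[30,7],[31,0],[37,15],[41,11],[49,0]]
[[22,7],[26,15],[30,7],[31,0],[37,15],[41,11],[49,0]]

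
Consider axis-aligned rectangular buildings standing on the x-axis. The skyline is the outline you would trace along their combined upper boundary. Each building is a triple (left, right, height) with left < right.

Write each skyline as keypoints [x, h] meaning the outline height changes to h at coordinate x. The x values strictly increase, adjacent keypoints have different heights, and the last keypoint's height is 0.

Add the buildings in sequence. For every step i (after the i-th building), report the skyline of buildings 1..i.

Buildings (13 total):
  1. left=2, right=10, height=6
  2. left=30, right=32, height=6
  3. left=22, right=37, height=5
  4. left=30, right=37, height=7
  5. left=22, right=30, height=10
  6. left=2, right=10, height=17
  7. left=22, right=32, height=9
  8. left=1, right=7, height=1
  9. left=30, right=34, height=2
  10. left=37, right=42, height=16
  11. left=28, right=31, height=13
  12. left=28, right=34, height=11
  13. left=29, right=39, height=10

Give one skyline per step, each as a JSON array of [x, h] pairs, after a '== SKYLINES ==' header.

== SKYLINES ==
[[2,6],[10,0]]
[[2,6],[10,0],[30,6],[32,0]]
[[2,6],[10,0],[22,5],[30,6],[32,5],[37,0]]
[[2,6],[10,0],[22,5],[30,7],[37,0]]
[[2,6],[10,0],[22,10],[30,7],[37,0]]
[[2,17],[10,0],[22,10],[30,7],[37,0]]
[[2,17],[10,0],[22,10],[30,9],[32,7],[37,0]]
[[1,1],[2,17],[10,0],[22,10],[30,9],[32,7],[37,0]]
[[1,1],[2,17],[10,0],[22,10],[30,9],[32,7],[37,0]]
[[1,1],[2,17],[10,0],[22,10],[30,9],[32,7],[37,16],[42,0]]
[[1,1],[2,17],[10,0],[22,10],[28,13],[31,9],[32,7],[37,16],[42,0]]
[[1,1],[2,17],[10,0],[22,10],[28,13],[31,11],[34,7],[37,16],[42,0]]
[[1,1],[2,17],[10,0],[22,10],[28,13],[31,11],[34,10],[37,16],[42,0]]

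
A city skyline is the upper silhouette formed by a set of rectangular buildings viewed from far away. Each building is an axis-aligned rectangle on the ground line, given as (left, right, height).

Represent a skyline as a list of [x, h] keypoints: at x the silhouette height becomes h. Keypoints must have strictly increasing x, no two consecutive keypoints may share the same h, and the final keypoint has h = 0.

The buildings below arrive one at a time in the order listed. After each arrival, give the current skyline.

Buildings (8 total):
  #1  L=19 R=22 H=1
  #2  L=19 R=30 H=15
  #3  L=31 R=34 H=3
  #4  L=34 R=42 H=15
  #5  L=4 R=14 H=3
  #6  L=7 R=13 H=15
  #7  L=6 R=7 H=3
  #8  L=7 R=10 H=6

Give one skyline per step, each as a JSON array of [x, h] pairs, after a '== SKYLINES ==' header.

== SKYLINES ==
[[19,1],[22,0]]
[[19,15],[30,0]]
[[19,15],[30,0],[31,3],[34,0]]
[[19,15],[30,0],[31,3],[34,15],[42,0]]
[[4,3],[14,0],[19,15],[30,0],[31,3],[34,15],[42,0]]
[[4,3],[7,15],[13,3],[14,0],[19,15],[30,0],[31,3],[34,15],[42,0]]
[[4,3],[7,15],[13,3],[14,0],[19,15],[30,0],[31,3],[34,15],[42,0]]
[[4,3],[7,15],[13,3],[14,0],[19,15],[30,0],[31,3],[34,15],[42,0]]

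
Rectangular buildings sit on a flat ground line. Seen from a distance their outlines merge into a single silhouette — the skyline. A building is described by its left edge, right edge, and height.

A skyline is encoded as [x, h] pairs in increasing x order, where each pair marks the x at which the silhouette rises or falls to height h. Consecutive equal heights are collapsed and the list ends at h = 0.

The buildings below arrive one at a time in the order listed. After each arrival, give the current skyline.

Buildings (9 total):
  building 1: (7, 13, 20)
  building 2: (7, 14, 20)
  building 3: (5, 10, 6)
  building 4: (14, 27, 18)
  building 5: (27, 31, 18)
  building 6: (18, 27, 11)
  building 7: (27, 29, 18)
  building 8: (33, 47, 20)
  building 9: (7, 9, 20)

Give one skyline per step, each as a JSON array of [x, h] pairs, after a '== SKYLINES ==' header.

== SKYLINES ==
[[7,20],[13,0]]
[[7,20],[14,0]]
[[5,6],[7,20],[14,0]]
[[5,6],[7,20],[14,18],[27,0]]
[[5,6],[7,20],[14,18],[31,0]]
[[5,6],[7,20],[14,18],[31,0]]
[[5,6],[7,20],[14,18],[31,0]]
[[5,6],[7,20],[14,18],[31,0],[33,20],[47,0]]
[[5,6],[7,20],[14,18],[31,0],[33,20],[47,0]]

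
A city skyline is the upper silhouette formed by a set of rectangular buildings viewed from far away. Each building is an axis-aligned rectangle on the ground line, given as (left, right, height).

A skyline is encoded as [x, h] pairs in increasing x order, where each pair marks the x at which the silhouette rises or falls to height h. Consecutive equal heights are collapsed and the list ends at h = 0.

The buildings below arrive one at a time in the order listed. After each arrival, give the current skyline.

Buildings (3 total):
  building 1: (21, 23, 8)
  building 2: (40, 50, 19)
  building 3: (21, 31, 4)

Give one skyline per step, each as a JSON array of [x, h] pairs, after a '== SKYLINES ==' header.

== SKYLINES ==
[[21,8],[23,0]]
[[21,8],[23,0],[40,19],[50,0]]
[[21,8],[23,4],[31,0],[40,19],[50,0]]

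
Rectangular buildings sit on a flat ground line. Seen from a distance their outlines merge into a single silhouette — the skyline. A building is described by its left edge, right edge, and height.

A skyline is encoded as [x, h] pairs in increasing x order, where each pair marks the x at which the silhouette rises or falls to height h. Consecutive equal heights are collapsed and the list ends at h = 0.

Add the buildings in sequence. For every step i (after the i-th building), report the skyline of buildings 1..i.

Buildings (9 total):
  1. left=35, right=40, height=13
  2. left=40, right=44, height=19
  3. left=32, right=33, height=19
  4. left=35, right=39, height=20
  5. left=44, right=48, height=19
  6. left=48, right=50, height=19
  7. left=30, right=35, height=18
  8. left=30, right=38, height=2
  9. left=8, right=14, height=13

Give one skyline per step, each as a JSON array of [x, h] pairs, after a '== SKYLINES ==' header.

== SKYLINES ==
[[35,13],[40,0]]
[[35,13],[40,19],[44,0]]
[[32,19],[33,0],[35,13],[40,19],[44,0]]
[[32,19],[33,0],[35,20],[39,13],[40,19],[44,0]]
[[32,19],[33,0],[35,20],[39,13],[40,19],[48,0]]
[[32,19],[33,0],[35,20],[39,13],[40,19],[50,0]]
[[30,18],[32,19],[33,18],[35,20],[39,13],[40,19],[50,0]]
[[30,18],[32,19],[33,18],[35,20],[39,13],[40,19],[50,0]]
[[8,13],[14,0],[30,18],[32,19],[33,18],[35,20],[39,13],[40,19],[50,0]]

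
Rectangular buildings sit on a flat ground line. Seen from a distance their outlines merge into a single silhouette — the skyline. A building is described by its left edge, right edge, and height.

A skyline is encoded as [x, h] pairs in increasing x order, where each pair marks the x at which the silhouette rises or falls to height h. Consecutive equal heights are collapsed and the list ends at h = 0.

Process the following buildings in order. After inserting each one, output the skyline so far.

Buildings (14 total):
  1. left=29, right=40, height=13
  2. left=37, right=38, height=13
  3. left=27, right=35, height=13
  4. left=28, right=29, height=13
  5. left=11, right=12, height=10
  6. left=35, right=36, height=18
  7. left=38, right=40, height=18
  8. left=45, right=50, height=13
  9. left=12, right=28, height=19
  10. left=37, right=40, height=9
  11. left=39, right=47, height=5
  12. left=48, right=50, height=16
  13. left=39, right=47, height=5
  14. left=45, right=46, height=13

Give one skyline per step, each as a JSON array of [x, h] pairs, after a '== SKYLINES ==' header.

== SKYLINES ==
[[29,13],[40,0]]
[[29,13],[40,0]]
[[27,13],[40,0]]
[[27,13],[40,0]]
[[11,10],[12,0],[27,13],[40,0]]
[[11,10],[12,0],[27,13],[35,18],[36,13],[40,0]]
[[11,10],[12,0],[27,13],[35,18],[36,13],[38,18],[40,0]]
[[11,10],[12,0],[27,13],[35,18],[36,13],[38,18],[40,0],[45,13],[50,0]]
[[11,10],[12,19],[28,13],[35,18],[36,13],[38,18],[40,0],[45,13],[50,0]]
[[11,10],[12,19],[28,13],[35,18],[36,13],[38,18],[40,0],[45,13],[50,0]]
[[11,10],[12,19],[28,13],[35,18],[36,13],[38,18],[40,5],[45,13],[50,0]]
[[11,10],[12,19],[28,13],[35,18],[36,13],[38,18],[40,5],[45,13],[48,16],[50,0]]
[[11,10],[12,19],[28,13],[35,18],[36,13],[38,18],[40,5],[45,13],[48,16],[50,0]]
[[11,10],[12,19],[28,13],[35,18],[36,13],[38,18],[40,5],[45,13],[48,16],[50,0]]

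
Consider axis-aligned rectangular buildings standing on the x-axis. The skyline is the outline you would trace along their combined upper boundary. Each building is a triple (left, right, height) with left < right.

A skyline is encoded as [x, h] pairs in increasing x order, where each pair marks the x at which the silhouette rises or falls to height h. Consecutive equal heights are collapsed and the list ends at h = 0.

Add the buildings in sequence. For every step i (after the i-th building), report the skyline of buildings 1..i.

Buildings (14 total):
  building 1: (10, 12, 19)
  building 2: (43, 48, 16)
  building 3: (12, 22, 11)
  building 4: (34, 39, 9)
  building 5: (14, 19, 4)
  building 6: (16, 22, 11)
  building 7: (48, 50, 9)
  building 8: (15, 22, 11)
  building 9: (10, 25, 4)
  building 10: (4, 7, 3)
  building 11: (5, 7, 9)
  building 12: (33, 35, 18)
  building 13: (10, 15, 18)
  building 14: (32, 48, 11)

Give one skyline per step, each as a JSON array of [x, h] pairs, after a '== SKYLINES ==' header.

== SKYLINES ==
[[10,19],[12,0]]
[[10,19],[12,0],[43,16],[48,0]]
[[10,19],[12,11],[22,0],[43,16],[48,0]]
[[10,19],[12,11],[22,0],[34,9],[39,0],[43,16],[48,0]]
[[10,19],[12,11],[22,0],[34,9],[39,0],[43,16],[48,0]]
[[10,19],[12,11],[22,0],[34,9],[39,0],[43,16],[48,0]]
[[10,19],[12,11],[22,0],[34,9],[39,0],[43,16],[48,9],[50,0]]
[[10,19],[12,11],[22,0],[34,9],[39,0],[43,16],[48,9],[50,0]]
[[10,19],[12,11],[22,4],[25,0],[34,9],[39,0],[43,16],[48,9],[50,0]]
[[4,3],[7,0],[10,19],[12,11],[22,4],[25,0],[34,9],[39,0],[43,16],[48,9],[50,0]]
[[4,3],[5,9],[7,0],[10,19],[12,11],[22,4],[25,0],[34,9],[39,0],[43,16],[48,9],[50,0]]
[[4,3],[5,9],[7,0],[10,19],[12,11],[22,4],[25,0],[33,18],[35,9],[39,0],[43,16],[48,9],[50,0]]
[[4,3],[5,9],[7,0],[10,19],[12,18],[15,11],[22,4],[25,0],[33,18],[35,9],[39,0],[43,16],[48,9],[50,0]]
[[4,3],[5,9],[7,0],[10,19],[12,18],[15,11],[22,4],[25,0],[32,11],[33,18],[35,11],[43,16],[48,9],[50,0]]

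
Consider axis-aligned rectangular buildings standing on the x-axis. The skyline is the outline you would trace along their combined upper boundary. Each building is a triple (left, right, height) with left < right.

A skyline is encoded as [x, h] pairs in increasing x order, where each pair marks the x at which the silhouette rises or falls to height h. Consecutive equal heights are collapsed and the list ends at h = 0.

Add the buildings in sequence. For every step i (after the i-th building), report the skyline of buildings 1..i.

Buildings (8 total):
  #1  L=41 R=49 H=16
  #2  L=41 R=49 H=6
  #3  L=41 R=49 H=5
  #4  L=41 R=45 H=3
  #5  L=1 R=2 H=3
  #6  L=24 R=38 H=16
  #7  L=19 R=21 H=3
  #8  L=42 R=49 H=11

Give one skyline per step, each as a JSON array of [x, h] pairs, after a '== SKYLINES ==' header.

== SKYLINES ==
[[41,16],[49,0]]
[[41,16],[49,0]]
[[41,16],[49,0]]
[[41,16],[49,0]]
[[1,3],[2,0],[41,16],[49,0]]
[[1,3],[2,0],[24,16],[38,0],[41,16],[49,0]]
[[1,3],[2,0],[19,3],[21,0],[24,16],[38,0],[41,16],[49,0]]
[[1,3],[2,0],[19,3],[21,0],[24,16],[38,0],[41,16],[49,0]]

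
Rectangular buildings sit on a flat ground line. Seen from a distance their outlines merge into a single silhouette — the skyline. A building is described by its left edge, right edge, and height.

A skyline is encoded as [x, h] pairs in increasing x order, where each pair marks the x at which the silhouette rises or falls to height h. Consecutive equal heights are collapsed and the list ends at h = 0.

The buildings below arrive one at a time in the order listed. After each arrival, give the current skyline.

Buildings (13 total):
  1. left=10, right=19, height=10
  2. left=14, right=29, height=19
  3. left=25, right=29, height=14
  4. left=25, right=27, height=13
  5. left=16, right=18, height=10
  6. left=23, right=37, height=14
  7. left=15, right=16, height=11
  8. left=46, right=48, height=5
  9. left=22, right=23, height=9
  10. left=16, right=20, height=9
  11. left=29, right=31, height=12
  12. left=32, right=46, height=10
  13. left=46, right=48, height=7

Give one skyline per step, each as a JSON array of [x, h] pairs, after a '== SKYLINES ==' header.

== SKYLINES ==
[[10,10],[19,0]]
[[10,10],[14,19],[29,0]]
[[10,10],[14,19],[29,0]]
[[10,10],[14,19],[29,0]]
[[10,10],[14,19],[29,0]]
[[10,10],[14,19],[29,14],[37,0]]
[[10,10],[14,19],[29,14],[37,0]]
[[10,10],[14,19],[29,14],[37,0],[46,5],[48,0]]
[[10,10],[14,19],[29,14],[37,0],[46,5],[48,0]]
[[10,10],[14,19],[29,14],[37,0],[46,5],[48,0]]
[[10,10],[14,19],[29,14],[37,0],[46,5],[48,0]]
[[10,10],[14,19],[29,14],[37,10],[46,5],[48,0]]
[[10,10],[14,19],[29,14],[37,10],[46,7],[48,0]]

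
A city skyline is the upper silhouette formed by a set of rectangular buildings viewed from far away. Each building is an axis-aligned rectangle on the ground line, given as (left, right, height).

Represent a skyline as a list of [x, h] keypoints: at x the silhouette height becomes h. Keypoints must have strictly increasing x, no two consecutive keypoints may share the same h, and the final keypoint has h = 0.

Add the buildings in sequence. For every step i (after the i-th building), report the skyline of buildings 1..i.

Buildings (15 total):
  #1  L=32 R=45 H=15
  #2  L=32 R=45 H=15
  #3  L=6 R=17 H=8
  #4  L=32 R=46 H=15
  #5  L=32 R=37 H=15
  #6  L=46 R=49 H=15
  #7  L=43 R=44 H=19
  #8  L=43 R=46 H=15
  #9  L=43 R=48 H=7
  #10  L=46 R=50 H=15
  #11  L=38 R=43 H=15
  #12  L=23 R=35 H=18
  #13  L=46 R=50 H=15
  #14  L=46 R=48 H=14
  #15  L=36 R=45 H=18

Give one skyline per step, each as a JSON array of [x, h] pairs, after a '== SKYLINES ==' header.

== SKYLINES ==
[[32,15],[45,0]]
[[32,15],[45,0]]
[[6,8],[17,0],[32,15],[45,0]]
[[6,8],[17,0],[32,15],[46,0]]
[[6,8],[17,0],[32,15],[46,0]]
[[6,8],[17,0],[32,15],[49,0]]
[[6,8],[17,0],[32,15],[43,19],[44,15],[49,0]]
[[6,8],[17,0],[32,15],[43,19],[44,15],[49,0]]
[[6,8],[17,0],[32,15],[43,19],[44,15],[49,0]]
[[6,8],[17,0],[32,15],[43,19],[44,15],[50,0]]
[[6,8],[17,0],[32,15],[43,19],[44,15],[50,0]]
[[6,8],[17,0],[23,18],[35,15],[43,19],[44,15],[50,0]]
[[6,8],[17,0],[23,18],[35,15],[43,19],[44,15],[50,0]]
[[6,8],[17,0],[23,18],[35,15],[43,19],[44,15],[50,0]]
[[6,8],[17,0],[23,18],[35,15],[36,18],[43,19],[44,18],[45,15],[50,0]]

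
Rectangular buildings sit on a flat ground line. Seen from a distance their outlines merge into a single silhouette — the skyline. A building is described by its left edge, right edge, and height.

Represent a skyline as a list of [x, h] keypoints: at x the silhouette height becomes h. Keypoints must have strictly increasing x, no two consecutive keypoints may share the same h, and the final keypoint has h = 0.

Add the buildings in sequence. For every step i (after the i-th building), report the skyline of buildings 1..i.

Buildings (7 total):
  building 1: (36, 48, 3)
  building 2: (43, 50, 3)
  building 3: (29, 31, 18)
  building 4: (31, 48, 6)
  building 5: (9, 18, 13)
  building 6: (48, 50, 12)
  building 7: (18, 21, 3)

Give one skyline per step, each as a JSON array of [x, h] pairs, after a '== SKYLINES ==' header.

== SKYLINES ==
[[36,3],[48,0]]
[[36,3],[50,0]]
[[29,18],[31,0],[36,3],[50,0]]
[[29,18],[31,6],[48,3],[50,0]]
[[9,13],[18,0],[29,18],[31,6],[48,3],[50,0]]
[[9,13],[18,0],[29,18],[31,6],[48,12],[50,0]]
[[9,13],[18,3],[21,0],[29,18],[31,6],[48,12],[50,0]]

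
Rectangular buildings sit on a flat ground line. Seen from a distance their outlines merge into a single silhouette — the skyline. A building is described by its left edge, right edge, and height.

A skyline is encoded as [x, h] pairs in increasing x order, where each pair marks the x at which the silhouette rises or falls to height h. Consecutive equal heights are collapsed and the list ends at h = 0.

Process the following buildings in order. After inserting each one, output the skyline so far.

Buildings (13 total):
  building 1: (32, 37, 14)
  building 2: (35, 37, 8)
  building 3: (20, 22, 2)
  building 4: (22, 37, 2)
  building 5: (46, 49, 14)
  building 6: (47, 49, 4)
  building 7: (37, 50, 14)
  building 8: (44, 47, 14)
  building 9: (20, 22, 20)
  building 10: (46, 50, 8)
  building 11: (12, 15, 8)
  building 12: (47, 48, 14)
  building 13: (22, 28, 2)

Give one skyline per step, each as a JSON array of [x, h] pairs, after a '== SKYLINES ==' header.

== SKYLINES ==
[[32,14],[37,0]]
[[32,14],[37,0]]
[[20,2],[22,0],[32,14],[37,0]]
[[20,2],[32,14],[37,0]]
[[20,2],[32,14],[37,0],[46,14],[49,0]]
[[20,2],[32,14],[37,0],[46,14],[49,0]]
[[20,2],[32,14],[50,0]]
[[20,2],[32,14],[50,0]]
[[20,20],[22,2],[32,14],[50,0]]
[[20,20],[22,2],[32,14],[50,0]]
[[12,8],[15,0],[20,20],[22,2],[32,14],[50,0]]
[[12,8],[15,0],[20,20],[22,2],[32,14],[50,0]]
[[12,8],[15,0],[20,20],[22,2],[32,14],[50,0]]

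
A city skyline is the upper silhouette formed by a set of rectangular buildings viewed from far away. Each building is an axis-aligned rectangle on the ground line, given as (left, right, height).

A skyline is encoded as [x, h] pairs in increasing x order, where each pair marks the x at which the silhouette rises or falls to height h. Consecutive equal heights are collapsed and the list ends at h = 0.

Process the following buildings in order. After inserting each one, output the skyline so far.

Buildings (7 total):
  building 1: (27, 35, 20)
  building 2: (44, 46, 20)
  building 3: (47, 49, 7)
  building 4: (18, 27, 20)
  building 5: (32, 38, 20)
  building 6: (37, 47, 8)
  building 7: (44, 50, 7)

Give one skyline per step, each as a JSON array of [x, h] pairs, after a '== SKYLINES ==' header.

== SKYLINES ==
[[27,20],[35,0]]
[[27,20],[35,0],[44,20],[46,0]]
[[27,20],[35,0],[44,20],[46,0],[47,7],[49,0]]
[[18,20],[35,0],[44,20],[46,0],[47,7],[49,0]]
[[18,20],[38,0],[44,20],[46,0],[47,7],[49,0]]
[[18,20],[38,8],[44,20],[46,8],[47,7],[49,0]]
[[18,20],[38,8],[44,20],[46,8],[47,7],[50,0]]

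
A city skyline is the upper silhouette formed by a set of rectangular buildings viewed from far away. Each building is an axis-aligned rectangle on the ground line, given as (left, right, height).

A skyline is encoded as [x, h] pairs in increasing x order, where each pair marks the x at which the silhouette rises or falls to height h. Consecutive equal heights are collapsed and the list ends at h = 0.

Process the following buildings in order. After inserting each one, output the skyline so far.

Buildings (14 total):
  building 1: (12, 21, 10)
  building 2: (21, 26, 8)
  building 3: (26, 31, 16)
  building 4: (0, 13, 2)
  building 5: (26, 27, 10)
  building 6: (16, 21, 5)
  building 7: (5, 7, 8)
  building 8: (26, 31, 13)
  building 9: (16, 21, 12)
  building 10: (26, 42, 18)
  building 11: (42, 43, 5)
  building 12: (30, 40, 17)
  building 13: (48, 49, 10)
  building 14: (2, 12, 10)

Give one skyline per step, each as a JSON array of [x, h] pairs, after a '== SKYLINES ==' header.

== SKYLINES ==
[[12,10],[21,0]]
[[12,10],[21,8],[26,0]]
[[12,10],[21,8],[26,16],[31,0]]
[[0,2],[12,10],[21,8],[26,16],[31,0]]
[[0,2],[12,10],[21,8],[26,16],[31,0]]
[[0,2],[12,10],[21,8],[26,16],[31,0]]
[[0,2],[5,8],[7,2],[12,10],[21,8],[26,16],[31,0]]
[[0,2],[5,8],[7,2],[12,10],[21,8],[26,16],[31,0]]
[[0,2],[5,8],[7,2],[12,10],[16,12],[21,8],[26,16],[31,0]]
[[0,2],[5,8],[7,2],[12,10],[16,12],[21,8],[26,18],[42,0]]
[[0,2],[5,8],[7,2],[12,10],[16,12],[21,8],[26,18],[42,5],[43,0]]
[[0,2],[5,8],[7,2],[12,10],[16,12],[21,8],[26,18],[42,5],[43,0]]
[[0,2],[5,8],[7,2],[12,10],[16,12],[21,8],[26,18],[42,5],[43,0],[48,10],[49,0]]
[[0,2],[2,10],[16,12],[21,8],[26,18],[42,5],[43,0],[48,10],[49,0]]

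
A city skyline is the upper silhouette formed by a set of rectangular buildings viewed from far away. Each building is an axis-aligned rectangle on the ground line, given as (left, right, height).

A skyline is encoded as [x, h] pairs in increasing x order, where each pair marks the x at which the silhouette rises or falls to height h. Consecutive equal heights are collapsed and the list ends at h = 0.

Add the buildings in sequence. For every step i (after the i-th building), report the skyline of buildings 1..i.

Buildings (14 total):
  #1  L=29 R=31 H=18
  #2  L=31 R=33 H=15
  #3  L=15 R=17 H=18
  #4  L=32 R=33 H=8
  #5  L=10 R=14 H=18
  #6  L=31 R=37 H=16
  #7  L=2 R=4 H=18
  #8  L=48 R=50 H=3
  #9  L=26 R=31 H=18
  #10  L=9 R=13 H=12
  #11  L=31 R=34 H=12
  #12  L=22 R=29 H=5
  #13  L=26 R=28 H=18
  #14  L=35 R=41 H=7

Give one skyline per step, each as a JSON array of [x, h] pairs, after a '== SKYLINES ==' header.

== SKYLINES ==
[[29,18],[31,0]]
[[29,18],[31,15],[33,0]]
[[15,18],[17,0],[29,18],[31,15],[33,0]]
[[15,18],[17,0],[29,18],[31,15],[33,0]]
[[10,18],[14,0],[15,18],[17,0],[29,18],[31,15],[33,0]]
[[10,18],[14,0],[15,18],[17,0],[29,18],[31,16],[37,0]]
[[2,18],[4,0],[10,18],[14,0],[15,18],[17,0],[29,18],[31,16],[37,0]]
[[2,18],[4,0],[10,18],[14,0],[15,18],[17,0],[29,18],[31,16],[37,0],[48,3],[50,0]]
[[2,18],[4,0],[10,18],[14,0],[15,18],[17,0],[26,18],[31,16],[37,0],[48,3],[50,0]]
[[2,18],[4,0],[9,12],[10,18],[14,0],[15,18],[17,0],[26,18],[31,16],[37,0],[48,3],[50,0]]
[[2,18],[4,0],[9,12],[10,18],[14,0],[15,18],[17,0],[26,18],[31,16],[37,0],[48,3],[50,0]]
[[2,18],[4,0],[9,12],[10,18],[14,0],[15,18],[17,0],[22,5],[26,18],[31,16],[37,0],[48,3],[50,0]]
[[2,18],[4,0],[9,12],[10,18],[14,0],[15,18],[17,0],[22,5],[26,18],[31,16],[37,0],[48,3],[50,0]]
[[2,18],[4,0],[9,12],[10,18],[14,0],[15,18],[17,0],[22,5],[26,18],[31,16],[37,7],[41,0],[48,3],[50,0]]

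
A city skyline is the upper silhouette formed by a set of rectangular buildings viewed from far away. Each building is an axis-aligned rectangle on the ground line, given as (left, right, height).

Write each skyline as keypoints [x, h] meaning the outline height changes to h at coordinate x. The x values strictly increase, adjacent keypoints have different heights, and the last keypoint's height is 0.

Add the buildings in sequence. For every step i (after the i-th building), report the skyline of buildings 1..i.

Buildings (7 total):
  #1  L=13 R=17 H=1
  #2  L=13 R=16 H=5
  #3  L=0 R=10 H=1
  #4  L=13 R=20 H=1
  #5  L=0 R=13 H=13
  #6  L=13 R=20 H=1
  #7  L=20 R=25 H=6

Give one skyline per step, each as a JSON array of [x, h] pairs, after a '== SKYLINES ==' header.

== SKYLINES ==
[[13,1],[17,0]]
[[13,5],[16,1],[17,0]]
[[0,1],[10,0],[13,5],[16,1],[17,0]]
[[0,1],[10,0],[13,5],[16,1],[20,0]]
[[0,13],[13,5],[16,1],[20,0]]
[[0,13],[13,5],[16,1],[20,0]]
[[0,13],[13,5],[16,1],[20,6],[25,0]]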